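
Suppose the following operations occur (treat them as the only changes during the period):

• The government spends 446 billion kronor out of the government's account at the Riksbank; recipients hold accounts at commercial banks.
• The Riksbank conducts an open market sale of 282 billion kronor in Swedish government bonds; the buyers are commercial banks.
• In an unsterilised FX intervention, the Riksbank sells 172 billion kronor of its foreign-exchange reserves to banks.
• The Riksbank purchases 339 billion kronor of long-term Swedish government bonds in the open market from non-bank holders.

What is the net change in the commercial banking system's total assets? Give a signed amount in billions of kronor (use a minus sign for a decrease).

Riksbank balance sheet:
  Assets:      Securities +57B, Foreign assets −172B
  Liabilities: Bank reserves +331B, Government deposits −446B
Commercial banking system:
  Assets:      Reserves at CB +331B, Securities +282B, Foreign assets +172B
  Liabilities: Checkable deposits +785B
Change in total bank assets = +785 billion.

+785 billion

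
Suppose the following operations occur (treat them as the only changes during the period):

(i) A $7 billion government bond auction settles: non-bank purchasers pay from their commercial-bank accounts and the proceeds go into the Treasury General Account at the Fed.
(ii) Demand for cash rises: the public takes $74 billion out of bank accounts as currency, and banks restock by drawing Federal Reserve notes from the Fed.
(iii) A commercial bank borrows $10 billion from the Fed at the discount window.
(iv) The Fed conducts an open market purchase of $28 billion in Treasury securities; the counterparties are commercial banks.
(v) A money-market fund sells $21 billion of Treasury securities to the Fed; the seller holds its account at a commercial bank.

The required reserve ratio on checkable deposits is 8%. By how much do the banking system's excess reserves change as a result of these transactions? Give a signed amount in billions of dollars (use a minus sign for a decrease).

Government account inflow $7 billion: reserves −$7B, deposits −$7B.
Currency withdrawal $74 billion: reserves −$74B, deposits −$74B.
Discount-window loan $10 billion: reserves +$10B, deposits 0.
OMO purchase (from banks) $28 billion: reserves +$28B, deposits 0.
Asset purchase (from non-banks) $21 billion: reserves +$21B, deposits +$21B.
Totals: Δreserves = −$22B, Δdeposits = −$60B.
Δrequired reserves = 8% × −$60B = −$4.8B.
Δexcess reserves = Δreserves − Δrequired = −$22B − (−$4.8B) = -$17.2 billion.

-$17.2 billion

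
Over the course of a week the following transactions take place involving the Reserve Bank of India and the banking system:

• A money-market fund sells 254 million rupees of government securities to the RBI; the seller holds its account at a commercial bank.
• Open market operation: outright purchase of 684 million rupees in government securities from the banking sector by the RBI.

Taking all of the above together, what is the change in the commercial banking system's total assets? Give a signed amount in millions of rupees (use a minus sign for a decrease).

Asset purchase (from non-banks) 254 million rupees: bank balance sheets expand → +254M.
OMO purchase (from banks) 684 million rupees: just an asset swap on bank balance sheets → 0.
Net: 254 + 0 = +254 million.

+254 million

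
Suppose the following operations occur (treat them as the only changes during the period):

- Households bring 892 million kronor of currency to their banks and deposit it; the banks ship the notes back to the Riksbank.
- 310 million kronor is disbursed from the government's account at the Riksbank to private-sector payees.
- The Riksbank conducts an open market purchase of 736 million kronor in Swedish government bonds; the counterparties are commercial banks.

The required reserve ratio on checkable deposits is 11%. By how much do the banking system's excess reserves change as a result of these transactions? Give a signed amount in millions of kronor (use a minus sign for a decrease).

+1805.78 million

Currency deposit 892 million kronor: reserves +892M, deposits +892M.
Government spending 310 million kronor: reserves +310M, deposits +310M.
OMO purchase (from banks) 736 million kronor: reserves +736M, deposits 0.
Totals: Δreserves = +1938M, Δdeposits = +1202M.
Δrequired reserves = 11% × +1202M = +132.22M.
Δexcess reserves = Δreserves − Δrequired = +1938M − (+132.22M) = +1805.78 million.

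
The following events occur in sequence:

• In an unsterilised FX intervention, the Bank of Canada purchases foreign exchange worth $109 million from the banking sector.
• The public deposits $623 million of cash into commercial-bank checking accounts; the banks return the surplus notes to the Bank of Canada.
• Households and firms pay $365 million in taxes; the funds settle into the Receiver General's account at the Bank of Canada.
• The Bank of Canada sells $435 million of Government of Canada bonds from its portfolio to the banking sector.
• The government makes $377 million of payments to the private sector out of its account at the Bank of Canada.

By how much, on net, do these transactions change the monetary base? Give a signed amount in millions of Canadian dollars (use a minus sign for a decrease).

FX purchase $109 million: Bank of Canada balance sheet expands → +$109M.
Currency deposit $623 million: just a shift between currency and reserves — both are base money → 0.
Government account inflow $365 million: reserves shift to a non-base liability → −$365M.
OMO sale (to banks) $435 million: Bank of Canada balance sheet contracts → −$435M.
Government spending $377 million: a non-base liability converts back to reserves → +$377M.
Net: 109 + 0 − 365 − 435 + 377 = -$314 million.

-$314 million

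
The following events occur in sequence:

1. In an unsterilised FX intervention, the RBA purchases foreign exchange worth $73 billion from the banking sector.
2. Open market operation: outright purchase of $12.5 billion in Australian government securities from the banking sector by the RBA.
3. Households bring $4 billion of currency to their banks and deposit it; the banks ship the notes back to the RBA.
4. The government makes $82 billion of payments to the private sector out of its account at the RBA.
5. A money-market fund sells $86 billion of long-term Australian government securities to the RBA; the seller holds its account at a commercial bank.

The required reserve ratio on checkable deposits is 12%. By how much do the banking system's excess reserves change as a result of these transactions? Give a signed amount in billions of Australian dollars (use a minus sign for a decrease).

+$236.86 billion

FX purchase $73 billion: reserves +$73B, deposits 0.
OMO purchase (from banks) $12.5 billion: reserves +$12.5B, deposits 0.
Currency deposit $4 billion: reserves +$4B, deposits +$4B.
Government spending $82 billion: reserves +$82B, deposits +$82B.
Asset purchase (from non-banks) $86 billion: reserves +$86B, deposits +$86B.
Totals: Δreserves = +$257.5B, Δdeposits = +$172B.
Δrequired reserves = 12% × +$172B = +$20.64B.
Δexcess reserves = Δreserves − Δrequired = +$257.5B − (+$20.64B) = +$236.86 billion.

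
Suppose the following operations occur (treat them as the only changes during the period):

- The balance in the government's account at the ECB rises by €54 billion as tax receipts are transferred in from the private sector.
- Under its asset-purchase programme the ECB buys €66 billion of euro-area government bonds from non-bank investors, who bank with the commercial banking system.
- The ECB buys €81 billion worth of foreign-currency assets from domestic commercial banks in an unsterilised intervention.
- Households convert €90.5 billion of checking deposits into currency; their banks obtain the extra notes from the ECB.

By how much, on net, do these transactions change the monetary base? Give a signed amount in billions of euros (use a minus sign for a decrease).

ECB balance sheet:
  Assets:      Securities +€66B, Foreign assets +€81B
  Liabilities: Bank reserves +€2.5B, Currency in circulation +€90.5B, Government deposits +€54B
Monetary base = currency + reserves: +€90.5B + (+€2.5B) = +€93 billion.

+€93 billion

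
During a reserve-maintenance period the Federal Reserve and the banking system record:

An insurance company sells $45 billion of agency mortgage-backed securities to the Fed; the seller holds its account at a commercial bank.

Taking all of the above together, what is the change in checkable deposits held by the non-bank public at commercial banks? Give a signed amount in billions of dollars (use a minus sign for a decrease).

Fed balance sheet:
  Assets:      Securities +$45B
  Liabilities: Bank reserves +$45B
Commercial banking system:
  Assets:      Reserves at CB +$45B
  Liabilities: Checkable deposits +$45B
So the change in checkable deposits held by the non-bank public at commercial banks is +$45 billion.

+$45 billion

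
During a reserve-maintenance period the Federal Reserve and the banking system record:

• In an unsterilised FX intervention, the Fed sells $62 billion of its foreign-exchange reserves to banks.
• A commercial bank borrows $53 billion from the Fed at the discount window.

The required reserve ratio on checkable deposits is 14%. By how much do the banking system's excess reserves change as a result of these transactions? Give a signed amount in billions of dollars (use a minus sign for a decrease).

FX sale $62 billion: reserves −$62B, deposits 0.
Discount-window loan $53 billion: reserves +$53B, deposits 0.
Totals: Δreserves = −$9B, Δdeposits = 0.
Δrequired reserves = 14% × 0 = 0.
Δexcess reserves = Δreserves − Δrequired = −$9B − (0) = -$9 billion.

-$9 billion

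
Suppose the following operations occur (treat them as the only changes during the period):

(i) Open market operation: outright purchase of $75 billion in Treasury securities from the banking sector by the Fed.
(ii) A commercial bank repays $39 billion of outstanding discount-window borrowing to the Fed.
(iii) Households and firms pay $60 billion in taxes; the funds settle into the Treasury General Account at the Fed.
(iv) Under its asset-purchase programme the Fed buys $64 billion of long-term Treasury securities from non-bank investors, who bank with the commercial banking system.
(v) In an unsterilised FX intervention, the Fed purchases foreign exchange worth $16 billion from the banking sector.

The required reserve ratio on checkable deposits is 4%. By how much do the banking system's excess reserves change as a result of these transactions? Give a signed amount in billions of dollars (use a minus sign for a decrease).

OMO purchase (from banks) $75 billion: reserves +$75B, deposits 0.
Discount-window repayment $39 billion: reserves −$39B, deposits 0.
Government account inflow $60 billion: reserves −$60B, deposits −$60B.
Asset purchase (from non-banks) $64 billion: reserves +$64B, deposits +$64B.
FX purchase $16 billion: reserves +$16B, deposits 0.
Totals: Δreserves = +$56B, Δdeposits = +$4B.
Δrequired reserves = 4% × +$4B = +$0.16B.
Δexcess reserves = Δreserves − Δrequired = +$56B − (+$0.16B) = +$55.84 billion.

+$55.84 billion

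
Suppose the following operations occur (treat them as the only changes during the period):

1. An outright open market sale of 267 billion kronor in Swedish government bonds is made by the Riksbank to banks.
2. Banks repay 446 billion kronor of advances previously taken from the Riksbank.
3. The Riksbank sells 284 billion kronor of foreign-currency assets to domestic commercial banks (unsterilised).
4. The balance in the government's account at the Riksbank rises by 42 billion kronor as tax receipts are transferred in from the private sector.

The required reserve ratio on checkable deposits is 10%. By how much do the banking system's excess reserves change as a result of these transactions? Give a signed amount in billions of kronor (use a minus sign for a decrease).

-1034.8 billion

OMO sale (to banks) 267 billion kronor: reserves −267B, deposits 0.
Discount-window repayment 446 billion kronor: reserves −446B, deposits 0.
FX sale 284 billion kronor: reserves −284B, deposits 0.
Government account inflow 42 billion kronor: reserves −42B, deposits −42B.
Totals: Δreserves = −1039B, Δdeposits = −42B.
Δrequired reserves = 10% × −42B = −4.2B.
Δexcess reserves = Δreserves − Δrequired = −1039B − (−4.2B) = -1034.8 billion.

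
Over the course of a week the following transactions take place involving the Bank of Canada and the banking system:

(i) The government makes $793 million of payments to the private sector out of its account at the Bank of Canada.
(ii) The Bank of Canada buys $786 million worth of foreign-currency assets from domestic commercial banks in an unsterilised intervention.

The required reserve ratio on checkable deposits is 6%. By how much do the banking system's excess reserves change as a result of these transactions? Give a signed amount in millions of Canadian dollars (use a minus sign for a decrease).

Government spending $793 million: reserves +$793M, deposits +$793M.
FX purchase $786 million: reserves +$786M, deposits 0.
Totals: Δreserves = +$1579M, Δdeposits = +$793M.
Δrequired reserves = 6% × +$793M = +$47.58M.
Δexcess reserves = Δreserves − Δrequired = +$1579M − (+$47.58M) = +$1531.42 million.

+$1531.42 million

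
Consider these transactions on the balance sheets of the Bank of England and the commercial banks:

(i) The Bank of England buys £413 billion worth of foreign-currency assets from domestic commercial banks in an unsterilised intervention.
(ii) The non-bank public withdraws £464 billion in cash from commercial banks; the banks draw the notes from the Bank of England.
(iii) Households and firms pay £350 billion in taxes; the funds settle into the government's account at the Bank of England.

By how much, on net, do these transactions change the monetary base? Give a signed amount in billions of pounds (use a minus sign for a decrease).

FX purchase £413 billion: Bank of England balance sheet expands → +£413B.
Currency withdrawal £464 billion: just a shift between currency and reserves — both are base money → 0.
Government account inflow £350 billion: reserves shift to a non-base liability → −£350B.
Net: 413 + 0 − 350 = +£63 billion.

+£63 billion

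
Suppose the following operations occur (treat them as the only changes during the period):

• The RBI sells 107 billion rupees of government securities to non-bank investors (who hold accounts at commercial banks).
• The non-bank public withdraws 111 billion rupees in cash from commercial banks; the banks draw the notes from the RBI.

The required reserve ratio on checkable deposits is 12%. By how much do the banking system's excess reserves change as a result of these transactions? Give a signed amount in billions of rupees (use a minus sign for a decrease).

-191.84 billion

Asset sale (to non-banks) 107 billion rupees: reserves −107B, deposits −107B.
Currency withdrawal 111 billion rupees: reserves −111B, deposits −111B.
Totals: Δreserves = −218B, Δdeposits = −218B.
Δrequired reserves = 12% × −218B = −26.16B.
Δexcess reserves = Δreserves − Δrequired = −218B − (−26.16B) = -191.84 billion.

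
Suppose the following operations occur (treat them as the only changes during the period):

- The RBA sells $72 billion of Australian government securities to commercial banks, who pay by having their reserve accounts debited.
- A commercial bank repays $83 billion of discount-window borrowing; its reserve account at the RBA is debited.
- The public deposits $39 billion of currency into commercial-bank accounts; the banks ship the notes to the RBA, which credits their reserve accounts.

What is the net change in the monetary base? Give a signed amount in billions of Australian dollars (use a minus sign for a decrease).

-$155 billion

OMO sale (to banks) $72 billion: RBA balance sheet contracts → −$72B.
Discount-window repayment $83 billion: RBA balance sheet contracts → −$83B.
Currency deposit $39 billion: just a shift between currency and reserves — both are base money → 0.
Net: −72 − 83 + 0 = -$155 billion.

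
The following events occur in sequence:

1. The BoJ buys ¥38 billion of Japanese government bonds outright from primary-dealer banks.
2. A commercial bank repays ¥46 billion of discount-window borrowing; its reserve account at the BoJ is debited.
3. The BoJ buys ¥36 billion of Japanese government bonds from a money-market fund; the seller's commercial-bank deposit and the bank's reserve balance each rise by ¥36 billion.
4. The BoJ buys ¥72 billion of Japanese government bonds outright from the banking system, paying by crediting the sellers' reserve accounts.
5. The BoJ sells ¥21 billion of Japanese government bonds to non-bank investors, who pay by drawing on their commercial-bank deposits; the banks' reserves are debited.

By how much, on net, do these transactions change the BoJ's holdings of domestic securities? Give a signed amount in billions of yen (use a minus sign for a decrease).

+¥125 billion

BoJ balance sheet:
  Assets:      Securities +¥125B, Loans to banks −¥46B
  Liabilities: Bank reserves +¥79B
Commercial banking system:
  Assets:      Reserves at CB +¥79B, Securities −¥110B
  Liabilities: Checkable deposits +¥15B, Borrowings from CB −¥46B
So the change in the BoJ's holdings of domestic securities is +¥125 billion.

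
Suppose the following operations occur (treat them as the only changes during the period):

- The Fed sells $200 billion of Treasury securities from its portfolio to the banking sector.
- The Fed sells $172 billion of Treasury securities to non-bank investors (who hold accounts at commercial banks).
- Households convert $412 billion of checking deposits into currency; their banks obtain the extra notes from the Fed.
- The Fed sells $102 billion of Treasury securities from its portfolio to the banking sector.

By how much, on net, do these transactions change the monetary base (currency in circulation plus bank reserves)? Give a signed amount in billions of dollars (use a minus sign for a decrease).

OMO sale (to banks) $200 billion: Fed balance sheet contracts → −$200B.
Asset sale (to non-banks) $172 billion: Fed balance sheet contracts → −$172B.
Currency withdrawal $412 billion: just a shift between currency and reserves — both are base money → 0.
OMO sale (to banks) $102 billion: Fed balance sheet contracts → −$102B.
Net: −200 − 172 + 0 − 102 = -$474 billion.

-$474 billion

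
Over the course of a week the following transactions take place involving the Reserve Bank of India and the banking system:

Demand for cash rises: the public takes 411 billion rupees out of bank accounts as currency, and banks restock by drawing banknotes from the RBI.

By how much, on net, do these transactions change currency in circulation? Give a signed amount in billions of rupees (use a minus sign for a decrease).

+411 billion

RBI balance sheet:
  Assets:      no change
  Liabilities: Bank reserves −411B, Currency in circulation +411B
Commercial banking system:
  Assets:      Reserves at CB −411B
  Liabilities: Checkable deposits −411B
So the change in currency in circulation is +411 billion.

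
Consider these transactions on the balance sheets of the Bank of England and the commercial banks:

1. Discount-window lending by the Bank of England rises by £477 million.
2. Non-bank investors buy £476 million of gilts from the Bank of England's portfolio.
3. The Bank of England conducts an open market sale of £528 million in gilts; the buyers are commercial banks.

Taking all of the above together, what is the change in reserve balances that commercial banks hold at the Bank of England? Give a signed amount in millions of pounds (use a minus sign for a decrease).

Discount-window loan £477 million: the loan is credited to the bank's reserve account → +£477M.
Asset sale (to non-banks) £476 million: the non-bank buyers' banks settle from reserves → −£476M.
OMO sale (to banks) £528 million: the buying banks pay out of their reserve balances → −£528M.
Net: 477 − 476 − 528 = -£527 million.

-£527 million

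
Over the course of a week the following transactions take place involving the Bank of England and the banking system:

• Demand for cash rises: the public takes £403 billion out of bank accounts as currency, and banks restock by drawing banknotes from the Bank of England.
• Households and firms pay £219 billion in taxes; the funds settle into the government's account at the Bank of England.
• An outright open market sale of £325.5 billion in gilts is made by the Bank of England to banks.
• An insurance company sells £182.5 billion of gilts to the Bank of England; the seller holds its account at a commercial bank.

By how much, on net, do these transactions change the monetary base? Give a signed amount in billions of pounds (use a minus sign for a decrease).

Currency withdrawal £403 billion: just a shift between currency and reserves — both are base money → 0.
Government account inflow £219 billion: reserves shift to a non-base liability → −£219B.
OMO sale (to banks) £325.5 billion: Bank of England balance sheet contracts → −£325.5B.
Asset purchase (from non-banks) £182.5 billion: Bank of England balance sheet expands → +£182.5B.
Net: 0 − 219 − 325.5 + 182.5 = -£362 billion.

-£362 billion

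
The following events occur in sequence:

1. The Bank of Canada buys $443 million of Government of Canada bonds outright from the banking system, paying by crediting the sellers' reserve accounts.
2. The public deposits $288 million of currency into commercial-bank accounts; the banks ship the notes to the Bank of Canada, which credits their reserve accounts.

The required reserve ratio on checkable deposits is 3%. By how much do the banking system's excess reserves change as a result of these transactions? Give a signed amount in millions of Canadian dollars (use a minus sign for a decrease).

OMO purchase (from banks) $443 million: reserves +$443M, deposits 0.
Currency deposit $288 million: reserves +$288M, deposits +$288M.
Totals: Δreserves = +$731M, Δdeposits = +$288M.
Δrequired reserves = 3% × +$288M = +$8.64M.
Δexcess reserves = Δreserves − Δrequired = +$731M − (+$8.64M) = +$722.36 million.

+$722.36 million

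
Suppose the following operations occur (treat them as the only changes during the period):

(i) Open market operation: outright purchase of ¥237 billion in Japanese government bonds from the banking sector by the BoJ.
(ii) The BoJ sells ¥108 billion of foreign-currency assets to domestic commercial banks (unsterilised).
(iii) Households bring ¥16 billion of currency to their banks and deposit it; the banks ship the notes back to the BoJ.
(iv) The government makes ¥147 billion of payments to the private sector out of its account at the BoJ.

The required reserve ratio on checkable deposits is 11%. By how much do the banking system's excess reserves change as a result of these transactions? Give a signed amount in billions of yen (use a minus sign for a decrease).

OMO purchase (from banks) ¥237 billion: reserves +¥237B, deposits 0.
FX sale ¥108 billion: reserves −¥108B, deposits 0.
Currency deposit ¥16 billion: reserves +¥16B, deposits +¥16B.
Government spending ¥147 billion: reserves +¥147B, deposits +¥147B.
Totals: Δreserves = +¥292B, Δdeposits = +¥163B.
Δrequired reserves = 11% × +¥163B = +¥17.93B.
Δexcess reserves = Δreserves − Δrequired = +¥292B − (+¥17.93B) = +¥274.07 billion.

+¥274.07 billion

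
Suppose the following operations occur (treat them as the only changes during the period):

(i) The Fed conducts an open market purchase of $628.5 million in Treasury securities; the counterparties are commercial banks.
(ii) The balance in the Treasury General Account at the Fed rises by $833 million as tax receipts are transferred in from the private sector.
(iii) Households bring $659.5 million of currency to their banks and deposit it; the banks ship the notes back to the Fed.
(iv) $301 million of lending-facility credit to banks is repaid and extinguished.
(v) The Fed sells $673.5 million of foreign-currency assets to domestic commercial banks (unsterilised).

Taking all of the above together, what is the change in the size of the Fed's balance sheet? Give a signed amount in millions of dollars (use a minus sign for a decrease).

OMO purchase (from banks) $628.5 million: a Fed asset is acquired → +$628.5M.
Government account inflow $833 million: only the composition of liabilities changes → 0.
Currency deposit $659.5 million: only the composition of liabilities changes → 0.
Discount-window repayment $301 million: a Fed asset is shed → −$301M.
FX sale $673.5 million: a Fed asset is shed → −$673.5M.
Net: 628.5 + 0 + 0 − 301 − 673.5 = -$346 million.

-$346 million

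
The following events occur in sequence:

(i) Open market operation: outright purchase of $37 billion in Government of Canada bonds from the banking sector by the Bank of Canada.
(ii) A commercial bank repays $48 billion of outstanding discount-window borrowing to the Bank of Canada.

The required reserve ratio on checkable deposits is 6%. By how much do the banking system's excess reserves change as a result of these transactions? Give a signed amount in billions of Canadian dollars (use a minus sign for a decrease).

OMO purchase (from banks) $37 billion: reserves +$37B, deposits 0.
Discount-window repayment $48 billion: reserves −$48B, deposits 0.
Totals: Δreserves = −$11B, Δdeposits = 0.
Δrequired reserves = 6% × 0 = 0.
Δexcess reserves = Δreserves − Δrequired = −$11B − (0) = -$11 billion.

-$11 billion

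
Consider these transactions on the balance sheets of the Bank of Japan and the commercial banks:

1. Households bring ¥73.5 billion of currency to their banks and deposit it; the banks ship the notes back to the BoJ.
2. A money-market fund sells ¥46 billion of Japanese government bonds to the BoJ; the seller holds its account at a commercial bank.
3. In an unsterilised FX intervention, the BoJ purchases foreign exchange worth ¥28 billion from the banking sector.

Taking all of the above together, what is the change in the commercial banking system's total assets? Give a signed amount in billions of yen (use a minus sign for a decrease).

Currency deposit ¥73.5 billion: bank balance sheets expand → +¥73.5B.
Asset purchase (from non-banks) ¥46 billion: bank balance sheets expand → +¥46B.
FX purchase ¥28 billion: just an asset swap on bank balance sheets → 0.
Net: 73.5 + 46 + 0 = +¥119.5 billion.

+¥119.5 billion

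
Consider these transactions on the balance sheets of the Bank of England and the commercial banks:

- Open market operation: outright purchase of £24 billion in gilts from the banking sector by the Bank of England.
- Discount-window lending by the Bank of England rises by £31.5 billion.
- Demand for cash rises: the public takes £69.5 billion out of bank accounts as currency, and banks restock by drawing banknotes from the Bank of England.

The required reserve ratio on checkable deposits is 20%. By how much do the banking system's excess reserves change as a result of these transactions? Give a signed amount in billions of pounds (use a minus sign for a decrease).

OMO purchase (from banks) £24 billion: reserves +£24B, deposits 0.
Discount-window loan £31.5 billion: reserves +£31.5B, deposits 0.
Currency withdrawal £69.5 billion: reserves −£69.5B, deposits −£69.5B.
Totals: Δreserves = −£14B, Δdeposits = −£69.5B.
Δrequired reserves = 20% × −£69.5B = −£13.9B.
Δexcess reserves = Δreserves − Δrequired = −£14B − (−£13.9B) = -£0.1 billion.

-£0.1 billion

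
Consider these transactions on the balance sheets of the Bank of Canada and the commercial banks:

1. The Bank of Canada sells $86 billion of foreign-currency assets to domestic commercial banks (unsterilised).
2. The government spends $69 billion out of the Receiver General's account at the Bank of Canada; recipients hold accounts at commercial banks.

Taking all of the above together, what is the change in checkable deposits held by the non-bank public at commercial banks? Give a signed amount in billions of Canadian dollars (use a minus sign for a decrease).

FX sale $86 billion: the counterparty is a bank, so public deposits are unchanged → 0.
Government spending $69 billion: non-bank counterparties' bank balances rise → +$69B.
Net: 0 + 69 = +$69 billion.

+$69 billion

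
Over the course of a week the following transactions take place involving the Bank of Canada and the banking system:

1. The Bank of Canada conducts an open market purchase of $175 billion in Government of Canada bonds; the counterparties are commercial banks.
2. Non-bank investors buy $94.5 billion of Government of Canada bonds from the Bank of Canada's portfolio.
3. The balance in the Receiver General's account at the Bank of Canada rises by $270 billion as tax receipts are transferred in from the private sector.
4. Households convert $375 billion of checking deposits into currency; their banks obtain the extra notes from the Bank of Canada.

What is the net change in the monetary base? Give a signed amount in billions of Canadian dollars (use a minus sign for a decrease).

Bank of Canada balance sheet:
  Assets:      Securities +$80.5B
  Liabilities: Bank reserves −$564.5B, Currency in circulation +$375B, Government deposits +$270B
Commercial banking system:
  Assets:      Reserves at CB −$564.5B, Securities −$175B
  Liabilities: Checkable deposits −$739.5B
Monetary base = currency + reserves: +$375B + (−$564.5B) = -$189.5 billion.

-$189.5 billion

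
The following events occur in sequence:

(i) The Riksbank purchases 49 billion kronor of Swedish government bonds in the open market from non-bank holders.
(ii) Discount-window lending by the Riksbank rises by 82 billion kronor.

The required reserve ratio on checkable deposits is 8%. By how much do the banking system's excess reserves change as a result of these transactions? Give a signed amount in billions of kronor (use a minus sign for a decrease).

+127.08 billion

Asset purchase (from non-banks) 49 billion kronor: reserves +49B, deposits +49B.
Discount-window loan 82 billion kronor: reserves +82B, deposits 0.
Totals: Δreserves = +131B, Δdeposits = +49B.
Δrequired reserves = 8% × +49B = +3.92B.
Δexcess reserves = Δreserves − Δrequired = +131B − (+3.92B) = +127.08 billion.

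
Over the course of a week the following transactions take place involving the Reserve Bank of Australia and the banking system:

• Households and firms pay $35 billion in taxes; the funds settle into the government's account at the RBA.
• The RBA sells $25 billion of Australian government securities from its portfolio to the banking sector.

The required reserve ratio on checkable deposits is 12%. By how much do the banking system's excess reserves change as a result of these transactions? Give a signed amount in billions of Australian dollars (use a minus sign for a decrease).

Government account inflow $35 billion: reserves −$35B, deposits −$35B.
OMO sale (to banks) $25 billion: reserves −$25B, deposits 0.
Totals: Δreserves = −$60B, Δdeposits = −$35B.
Δrequired reserves = 12% × −$35B = −$4.2B.
Δexcess reserves = Δreserves − Δrequired = −$60B − (−$4.2B) = -$55.8 billion.

-$55.8 billion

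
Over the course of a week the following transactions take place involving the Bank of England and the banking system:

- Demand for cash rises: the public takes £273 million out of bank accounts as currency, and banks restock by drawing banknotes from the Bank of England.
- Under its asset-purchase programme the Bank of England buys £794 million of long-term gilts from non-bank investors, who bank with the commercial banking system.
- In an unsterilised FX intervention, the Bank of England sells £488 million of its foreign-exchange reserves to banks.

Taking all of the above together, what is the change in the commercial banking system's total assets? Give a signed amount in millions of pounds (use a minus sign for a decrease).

Currency withdrawal £273 million: bank balance sheets shrink → −£273M.
Asset purchase (from non-banks) £794 million: bank balance sheets expand → +£794M.
FX sale £488 million: just an asset swap on bank balance sheets → 0.
Net: −273 + 794 + 0 = +£521 million.

+£521 million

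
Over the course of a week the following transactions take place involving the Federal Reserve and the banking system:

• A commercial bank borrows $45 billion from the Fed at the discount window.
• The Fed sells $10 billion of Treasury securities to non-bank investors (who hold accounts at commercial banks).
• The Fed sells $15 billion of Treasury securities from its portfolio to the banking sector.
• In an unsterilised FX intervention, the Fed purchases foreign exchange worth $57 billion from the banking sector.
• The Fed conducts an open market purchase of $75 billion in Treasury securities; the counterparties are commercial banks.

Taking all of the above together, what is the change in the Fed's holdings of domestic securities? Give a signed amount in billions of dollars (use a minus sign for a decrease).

Discount-window loan $45 billion: the Fed's securities portfolio is untouched → 0.
Asset sale (to non-banks) $10 billion: securities removed from the Fed's portfolio → −$10B.
OMO sale (to banks) $15 billion: securities removed from the Fed's portfolio → −$15B.
FX purchase $57 billion: the Fed's securities portfolio is untouched → 0.
OMO purchase (from banks) $75 billion: securities added to the Fed's portfolio → +$75B.
Net: 0 − 10 − 15 + 0 + 75 = +$50 billion.

+$50 billion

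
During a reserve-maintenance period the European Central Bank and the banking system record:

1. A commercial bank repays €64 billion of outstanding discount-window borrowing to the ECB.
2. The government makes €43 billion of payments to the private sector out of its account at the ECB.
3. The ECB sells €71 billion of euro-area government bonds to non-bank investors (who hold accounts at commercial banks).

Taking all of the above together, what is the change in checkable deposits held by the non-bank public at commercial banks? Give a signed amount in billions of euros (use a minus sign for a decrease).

ECB balance sheet:
  Assets:      Securities −€71B, Loans to banks −€64B
  Liabilities: Bank reserves −€92B, Government deposits −€43B
Commercial banking system:
  Assets:      Reserves at CB −€92B
  Liabilities: Checkable deposits −€28B, Borrowings from CB −€64B
So the change in checkable deposits held by the non-bank public at commercial banks is -€28 billion.

-€28 billion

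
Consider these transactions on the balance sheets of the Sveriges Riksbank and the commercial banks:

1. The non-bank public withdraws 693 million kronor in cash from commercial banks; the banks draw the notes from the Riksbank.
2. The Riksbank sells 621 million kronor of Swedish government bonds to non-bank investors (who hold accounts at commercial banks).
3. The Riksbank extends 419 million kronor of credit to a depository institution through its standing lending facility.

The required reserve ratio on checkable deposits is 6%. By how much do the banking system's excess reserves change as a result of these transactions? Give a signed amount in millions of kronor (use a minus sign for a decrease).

Currency withdrawal 693 million kronor: reserves −693M, deposits −693M.
Asset sale (to non-banks) 621 million kronor: reserves −621M, deposits −621M.
Discount-window loan 419 million kronor: reserves +419M, deposits 0.
Totals: Δreserves = −895M, Δdeposits = −1314M.
Δrequired reserves = 6% × −1314M = −78.84M.
Δexcess reserves = Δreserves − Δrequired = −895M − (−78.84M) = -816.16 million.

-816.16 million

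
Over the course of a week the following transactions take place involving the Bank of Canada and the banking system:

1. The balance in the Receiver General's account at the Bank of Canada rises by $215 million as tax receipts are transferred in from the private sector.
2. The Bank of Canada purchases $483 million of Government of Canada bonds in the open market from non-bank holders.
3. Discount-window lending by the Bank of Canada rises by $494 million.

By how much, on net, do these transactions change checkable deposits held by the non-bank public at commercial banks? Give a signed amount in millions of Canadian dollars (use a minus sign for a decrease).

+$268 million

Government account inflow $215 million: non-bank counterparties' bank balances fall → −$215M.
Asset purchase (from non-banks) $483 million: non-bank counterparties' bank balances rise → +$483M.
Discount-window loan $494 million: the counterparty is a bank, so public deposits are unchanged → 0.
Net: −215 + 483 + 0 = +$268 million.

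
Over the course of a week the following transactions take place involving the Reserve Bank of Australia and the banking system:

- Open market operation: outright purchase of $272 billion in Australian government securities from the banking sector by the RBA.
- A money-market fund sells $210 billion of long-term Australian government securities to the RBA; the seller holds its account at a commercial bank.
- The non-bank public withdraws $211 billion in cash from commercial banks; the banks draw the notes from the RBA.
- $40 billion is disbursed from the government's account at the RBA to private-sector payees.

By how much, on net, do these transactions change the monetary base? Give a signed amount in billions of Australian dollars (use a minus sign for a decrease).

OMO purchase (from banks) $272 billion: RBA balance sheet expands → +$272B.
Asset purchase (from non-banks) $210 billion: RBA balance sheet expands → +$210B.
Currency withdrawal $211 billion: just a shift between currency and reserves — both are base money → 0.
Government spending $40 billion: a non-base liability converts back to reserves → +$40B.
Net: 272 + 210 + 0 + 40 = +$522 billion.

+$522 billion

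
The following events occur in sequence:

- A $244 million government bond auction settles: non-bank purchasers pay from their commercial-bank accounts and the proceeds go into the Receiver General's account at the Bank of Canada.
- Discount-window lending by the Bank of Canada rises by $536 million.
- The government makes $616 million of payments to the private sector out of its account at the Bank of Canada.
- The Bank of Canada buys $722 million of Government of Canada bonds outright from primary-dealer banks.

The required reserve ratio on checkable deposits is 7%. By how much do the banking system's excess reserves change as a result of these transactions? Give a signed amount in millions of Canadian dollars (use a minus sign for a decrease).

+$1603.96 million

Government account inflow $244 million: reserves −$244M, deposits −$244M.
Discount-window loan $536 million: reserves +$536M, deposits 0.
Government spending $616 million: reserves +$616M, deposits +$616M.
OMO purchase (from banks) $722 million: reserves +$722M, deposits 0.
Totals: Δreserves = +$1630M, Δdeposits = +$372M.
Δrequired reserves = 7% × +$372M = +$26.04M.
Δexcess reserves = Δreserves − Δrequired = +$1630M − (+$26.04M) = +$1603.96 million.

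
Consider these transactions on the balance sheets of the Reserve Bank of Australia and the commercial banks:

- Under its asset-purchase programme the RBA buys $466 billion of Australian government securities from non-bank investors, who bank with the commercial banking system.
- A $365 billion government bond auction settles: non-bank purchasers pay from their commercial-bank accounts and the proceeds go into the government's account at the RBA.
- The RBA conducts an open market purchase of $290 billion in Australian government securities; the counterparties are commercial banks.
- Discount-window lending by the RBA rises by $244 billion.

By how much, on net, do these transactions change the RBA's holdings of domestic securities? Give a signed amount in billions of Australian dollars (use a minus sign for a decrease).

Asset purchase (from non-banks) $466 billion: securities added to the RBA's portfolio → +$466B.
Government account inflow $365 billion: the RBA's securities portfolio is untouched → 0.
OMO purchase (from banks) $290 billion: securities added to the RBA's portfolio → +$290B.
Discount-window loan $244 billion: the RBA's securities portfolio is untouched → 0.
Net: 466 + 0 + 290 + 0 = +$756 billion.

+$756 billion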